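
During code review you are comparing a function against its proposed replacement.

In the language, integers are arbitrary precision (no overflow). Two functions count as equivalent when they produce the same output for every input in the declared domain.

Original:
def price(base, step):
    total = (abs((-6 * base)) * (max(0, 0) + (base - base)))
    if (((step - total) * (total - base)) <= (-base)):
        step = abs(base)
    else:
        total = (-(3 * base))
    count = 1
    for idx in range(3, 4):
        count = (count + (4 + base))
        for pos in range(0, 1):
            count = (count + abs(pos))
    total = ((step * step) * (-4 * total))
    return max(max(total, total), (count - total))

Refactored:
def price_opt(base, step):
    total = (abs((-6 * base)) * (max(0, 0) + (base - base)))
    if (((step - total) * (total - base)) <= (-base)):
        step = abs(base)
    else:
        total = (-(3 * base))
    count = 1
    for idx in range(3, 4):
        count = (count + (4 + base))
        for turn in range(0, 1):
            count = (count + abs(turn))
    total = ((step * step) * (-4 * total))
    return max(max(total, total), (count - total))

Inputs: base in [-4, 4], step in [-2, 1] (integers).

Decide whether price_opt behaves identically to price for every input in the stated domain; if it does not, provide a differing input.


Side by side, the visible changes include: local variable names differ.
As a probe, take base=-1, step=0: price runs total := 0 | (((step - total) * (total - base)) <= (-base)): true | step := 1 | count := 1 | iter idx=3: | count := 4 | iter pos=0: | count := 4 | total := 0 | result 4; price_opt runs total := 0 | (((step - total) * (total - base)) <= (-base)): true | step := 1 | count := 1 | iter idx=3: | count := 4 | iter turn=0: | count := 4 | total := 0 | result 4; both end at 4.
An exhaustive pass over the 36 declared inputs shows identical outputs.
verdict: equivalent


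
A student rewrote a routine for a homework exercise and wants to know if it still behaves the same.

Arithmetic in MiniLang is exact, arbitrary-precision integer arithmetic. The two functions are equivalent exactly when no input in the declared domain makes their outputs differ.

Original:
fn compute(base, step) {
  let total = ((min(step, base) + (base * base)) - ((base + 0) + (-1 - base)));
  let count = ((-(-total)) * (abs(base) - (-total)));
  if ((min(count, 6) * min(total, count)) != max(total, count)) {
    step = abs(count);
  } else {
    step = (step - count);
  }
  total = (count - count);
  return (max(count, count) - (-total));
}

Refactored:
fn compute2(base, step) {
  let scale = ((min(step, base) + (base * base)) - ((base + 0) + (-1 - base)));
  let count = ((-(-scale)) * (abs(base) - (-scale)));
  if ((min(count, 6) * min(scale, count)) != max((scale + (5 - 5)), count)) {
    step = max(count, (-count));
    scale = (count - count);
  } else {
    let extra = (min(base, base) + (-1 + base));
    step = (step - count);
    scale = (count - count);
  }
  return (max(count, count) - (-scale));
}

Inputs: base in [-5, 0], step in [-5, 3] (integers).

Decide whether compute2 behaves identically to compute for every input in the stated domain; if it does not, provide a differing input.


Comparing the listings, the differences include: statement counts differ, and constant usage differs, and min/max/abs usage differs, and local variable names differ, and arithmetic usage differs.
Tracing base=-4, step=3: compute: total=13, then count=221, then ((min(count, 6) * min(total, count)) != max(total, count)) is true, then step=221, then total=0, then returns 221 | compute2: scale=13, then count=221, then ((min(count, 6) * min(scale, count)) != max((scale + (5 - 5)), count)) is true, then step=221, then scale=0, then returns 221 — matching result 221.
An exhaustive pass over the 54 declared inputs shows identical outputs.
verdict: equivalent


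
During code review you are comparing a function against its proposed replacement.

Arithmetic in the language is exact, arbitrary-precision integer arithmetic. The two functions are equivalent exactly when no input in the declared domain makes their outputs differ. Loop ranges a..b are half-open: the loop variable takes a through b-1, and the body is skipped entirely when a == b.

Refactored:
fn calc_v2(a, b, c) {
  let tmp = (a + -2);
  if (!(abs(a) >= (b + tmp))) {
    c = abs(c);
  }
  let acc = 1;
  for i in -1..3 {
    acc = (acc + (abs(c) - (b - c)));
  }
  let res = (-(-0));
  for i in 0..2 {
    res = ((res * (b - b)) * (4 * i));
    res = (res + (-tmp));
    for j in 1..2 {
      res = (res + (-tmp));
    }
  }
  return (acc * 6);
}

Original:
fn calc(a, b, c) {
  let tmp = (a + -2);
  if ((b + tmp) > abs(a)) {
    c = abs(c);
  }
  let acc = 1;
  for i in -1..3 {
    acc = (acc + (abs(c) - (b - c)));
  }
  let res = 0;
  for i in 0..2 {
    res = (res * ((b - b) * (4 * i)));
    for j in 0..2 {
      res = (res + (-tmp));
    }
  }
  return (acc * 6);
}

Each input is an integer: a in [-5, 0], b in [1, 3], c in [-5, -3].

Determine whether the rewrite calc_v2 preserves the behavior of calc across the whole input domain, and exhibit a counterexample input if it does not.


Although statement counts differ; arithmetic usage differs; comparison usage differs; boolean connective usage differs; loop structure differs, 54/54 inputs agree.
verdict: equivalent


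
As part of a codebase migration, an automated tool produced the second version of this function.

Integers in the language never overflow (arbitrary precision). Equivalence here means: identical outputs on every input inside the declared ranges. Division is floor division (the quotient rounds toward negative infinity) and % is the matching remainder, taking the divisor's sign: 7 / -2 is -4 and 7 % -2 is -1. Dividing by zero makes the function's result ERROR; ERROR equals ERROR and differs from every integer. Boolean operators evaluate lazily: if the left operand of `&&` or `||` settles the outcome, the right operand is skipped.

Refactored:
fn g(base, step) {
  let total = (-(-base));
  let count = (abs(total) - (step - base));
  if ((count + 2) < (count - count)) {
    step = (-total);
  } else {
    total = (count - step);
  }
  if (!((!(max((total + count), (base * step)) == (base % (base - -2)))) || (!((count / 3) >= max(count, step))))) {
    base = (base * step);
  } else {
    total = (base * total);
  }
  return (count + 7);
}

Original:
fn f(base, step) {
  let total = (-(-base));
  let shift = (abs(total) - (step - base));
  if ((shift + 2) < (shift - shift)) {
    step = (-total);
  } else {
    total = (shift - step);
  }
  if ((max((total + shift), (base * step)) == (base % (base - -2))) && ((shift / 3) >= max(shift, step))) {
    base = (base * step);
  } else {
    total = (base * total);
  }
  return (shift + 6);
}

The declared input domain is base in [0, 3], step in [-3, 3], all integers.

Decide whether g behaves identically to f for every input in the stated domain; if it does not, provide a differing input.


The rewrite breaks on base=0, step=-3, where the results are 9 and 10.
f: total=0, then shift=3, then ((shift + 2) < (shift - shift)) is false, then total=6, then ((max((total + shift), (base * step)) == (base % (base - -2))) && ((shift / 3) >= max(shift, step))) is false, then total=0, then returns 9
g: total=0, then count=3, then ((count + 2) < (count - count)) is false, then total=6, then (!((!(max((total + count), (base * step)) == (base % (base - -2)))) || (!((count / 3) >= max(count, step))))) is false, then total=0, then returns 10
verdict: not equivalent; witness: base=0, step=-3


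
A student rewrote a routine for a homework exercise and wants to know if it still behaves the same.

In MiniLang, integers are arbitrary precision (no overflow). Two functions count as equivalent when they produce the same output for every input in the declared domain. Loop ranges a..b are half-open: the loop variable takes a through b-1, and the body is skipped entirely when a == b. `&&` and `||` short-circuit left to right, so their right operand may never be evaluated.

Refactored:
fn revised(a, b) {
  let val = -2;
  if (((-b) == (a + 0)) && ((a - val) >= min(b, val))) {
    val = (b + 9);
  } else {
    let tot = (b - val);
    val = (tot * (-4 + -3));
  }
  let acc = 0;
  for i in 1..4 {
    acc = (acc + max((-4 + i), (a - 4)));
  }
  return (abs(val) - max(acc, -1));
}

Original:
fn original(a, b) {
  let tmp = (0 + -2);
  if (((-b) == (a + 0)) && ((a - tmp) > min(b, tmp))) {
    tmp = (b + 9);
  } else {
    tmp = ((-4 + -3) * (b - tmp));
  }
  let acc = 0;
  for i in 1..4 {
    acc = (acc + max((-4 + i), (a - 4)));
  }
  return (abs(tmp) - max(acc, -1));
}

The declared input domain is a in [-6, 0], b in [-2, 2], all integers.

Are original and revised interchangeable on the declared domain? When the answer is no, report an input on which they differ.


Equivalent. The suspicious-looking change has no observable effect anywhere in the declared ranges.
Sweeping the whole domain (35 inputs) finds no disagreement.
One worked example (a=-1, b=1) — original: tmp = -2; (((-b) == (a + 0)) && ((a - tmp) > min(b, tmp))) -> true; tmp = 10; acc = 0; [i=1]; acc = -3; [i=2]; acc = -5; [i=3]; acc = -6; return 11; revised: val = -2; (((-b) == (a + 0)) && ((a - val) >= min(b, val))) -> true; val = 10; acc = 0; [i=1]; acc = -3; [i=2]; acc = -5; [i=3]; acc = -6; return 11; agreement on 11.
verdict: equivalent


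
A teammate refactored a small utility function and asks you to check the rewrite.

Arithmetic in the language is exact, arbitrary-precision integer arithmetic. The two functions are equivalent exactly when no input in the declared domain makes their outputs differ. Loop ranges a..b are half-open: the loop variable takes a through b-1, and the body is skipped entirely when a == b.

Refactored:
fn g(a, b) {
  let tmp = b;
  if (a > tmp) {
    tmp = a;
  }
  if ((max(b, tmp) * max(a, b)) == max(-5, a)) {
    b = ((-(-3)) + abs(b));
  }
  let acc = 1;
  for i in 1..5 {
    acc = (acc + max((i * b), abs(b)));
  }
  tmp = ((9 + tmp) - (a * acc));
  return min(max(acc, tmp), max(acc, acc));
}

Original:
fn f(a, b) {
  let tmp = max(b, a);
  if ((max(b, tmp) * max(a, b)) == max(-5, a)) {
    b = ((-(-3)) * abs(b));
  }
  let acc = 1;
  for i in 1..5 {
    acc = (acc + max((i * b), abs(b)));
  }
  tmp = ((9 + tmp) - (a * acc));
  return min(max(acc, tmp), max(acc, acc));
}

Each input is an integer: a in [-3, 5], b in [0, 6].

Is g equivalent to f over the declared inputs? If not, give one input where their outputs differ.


These are not equivalent — on a=0, b=0 the outputs split (1 vs 31).
f: tmp = 0; ((max(b, tmp) * max(a, b)) == max(-5, a)) -> true; b = 0; acc = 1; [i=1]; acc = 1; [i=2]; acc = 1; [i=3]; acc = 1; [i=4]; acc = 1; tmp = 9; return 1
g: tmp = 0; (a > tmp) -> false; ((max(b, tmp) * max(a, b)) == max(-5, a)) -> true; b = 3; acc = 1; [i=1]; acc = 4; [i=2]; acc = 10; [i=3]; acc = 19; [i=4]; acc = 31; tmp = 9; return 31
verdict: not equivalent; witness: a=0, b=0


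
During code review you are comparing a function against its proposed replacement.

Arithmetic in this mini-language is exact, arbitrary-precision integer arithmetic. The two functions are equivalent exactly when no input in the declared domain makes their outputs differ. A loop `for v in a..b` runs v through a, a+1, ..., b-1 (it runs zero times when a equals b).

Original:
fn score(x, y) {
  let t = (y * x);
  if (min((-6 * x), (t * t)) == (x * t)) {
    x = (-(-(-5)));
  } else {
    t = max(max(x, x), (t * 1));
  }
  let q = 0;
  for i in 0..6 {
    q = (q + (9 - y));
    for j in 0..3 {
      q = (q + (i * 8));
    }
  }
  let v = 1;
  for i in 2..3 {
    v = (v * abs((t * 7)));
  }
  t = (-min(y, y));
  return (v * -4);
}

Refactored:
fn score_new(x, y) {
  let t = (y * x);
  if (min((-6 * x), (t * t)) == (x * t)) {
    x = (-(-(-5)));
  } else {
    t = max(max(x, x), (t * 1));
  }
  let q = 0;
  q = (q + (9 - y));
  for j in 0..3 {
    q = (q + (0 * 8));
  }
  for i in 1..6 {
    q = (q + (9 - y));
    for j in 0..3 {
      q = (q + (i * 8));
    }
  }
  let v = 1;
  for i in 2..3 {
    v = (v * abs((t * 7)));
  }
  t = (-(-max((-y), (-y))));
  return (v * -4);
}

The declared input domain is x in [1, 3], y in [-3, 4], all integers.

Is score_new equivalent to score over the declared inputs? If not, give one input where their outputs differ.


Reading the diff, among the changes: arithmetic usage differs; and statement counts differ; and loop structure differs; and constant usage differs; and min/max/abs usage differs.
As a probe, take x=1, y=3: score runs t becomes 3; next (min((-6 * x), (t * t)) == (x * t)) evaluates to false; next t becomes 3; next q becomes 0; next at i=0:; next q becomes 6; next at j=0:; next q becomes 6; next at j=1:; next q becomes 6; next at j=2:; next q becomes 6; next at i=1:; next q becomes 12; next at j=0:; next q becomes 20; next at j=1:; next q becomes 28; next at j=2:; next q becomes 36; next at i=2:; next q becomes 42; next at j=0:; next q becomes 58; next at j=1:; next q becomes 74; next at j=2:; next q becomes 90; next at i=3:; next q becomes 96; next at j=0:; next q becomes 120; next at j=1:; next q becomes 144; next at j=2:; next q becomes 168; next at i=4:; next q becomes 174; next at j=0:; next q becomes 206; next at j=1:; next q becomes 238; next at j=2:; next q becomes 270; next at i=5:; next q becomes 276; next at j=0:; next q becomes 316; next at j=1:; next q becomes 356; next at j=2:; next q becomes 396; next v becomes 1; next at i=2:; next v becomes 21; next t becomes -3; next final value -84; score_new runs t becomes 3; next (min((-6 * x), (t * t)) == (x * t)) evaluates to false; next t becomes 3; next q becomes 0; next q becomes 6; next at j=0:; next q becomes 6; next at j=1:; next q becomes 6; next at j=2:; next q becomes 6; next at i=1:; next q becomes 12; next at j=0:; next q becomes 20; next at j=1:; next q becomes 28; next at j=2:; next q becomes 36; next at i=2:; next q becomes 42; next at j=0:; next q becomes 58; next at j=1:; next q becomes 74; next at j=2:; next q becomes 90; next at i=3:; next q becomes 96; next at j=0:; next q becomes 120; next at j=1:; next q becomes 144; next at j=2:; next q becomes 168; next at i=4:; next q becomes 174; next at j=0:; next q becomes 206; next at j=1:; next q becomes 238; next at j=2:; next q becomes 270; next at i=5:; next q becomes 276; next at j=0:; next q becomes 316; next at j=1:; next q becomes 356; next at j=2:; next q becomes 396; next v becomes 1; next at i=2:; next v becomes 21; next t becomes -3; next final value -84; both end at -84.
Every one of the 24 inputs gives matching results.
verdict: equivalent


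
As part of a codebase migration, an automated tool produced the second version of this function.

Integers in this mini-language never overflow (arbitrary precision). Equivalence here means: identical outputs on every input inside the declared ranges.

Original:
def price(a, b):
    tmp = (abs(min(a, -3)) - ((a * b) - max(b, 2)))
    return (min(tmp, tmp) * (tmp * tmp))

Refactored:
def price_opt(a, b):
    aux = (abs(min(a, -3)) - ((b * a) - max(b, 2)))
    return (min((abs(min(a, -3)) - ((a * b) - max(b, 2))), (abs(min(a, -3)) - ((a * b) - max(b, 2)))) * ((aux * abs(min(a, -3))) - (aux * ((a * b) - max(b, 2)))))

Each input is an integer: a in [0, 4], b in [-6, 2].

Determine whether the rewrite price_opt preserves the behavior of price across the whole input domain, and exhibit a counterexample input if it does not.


Reading the diff, among the changes: arithmetic usage differs, constant usage differs, local variable names differ, min/max/abs usage differs.
As a probe, take a=0, b=2: price runs tmp = 5; return 125; price_opt runs aux = 5; return 125; both end at 125.
Every one of the 45 inputs gives matching results.
verdict: equivalent


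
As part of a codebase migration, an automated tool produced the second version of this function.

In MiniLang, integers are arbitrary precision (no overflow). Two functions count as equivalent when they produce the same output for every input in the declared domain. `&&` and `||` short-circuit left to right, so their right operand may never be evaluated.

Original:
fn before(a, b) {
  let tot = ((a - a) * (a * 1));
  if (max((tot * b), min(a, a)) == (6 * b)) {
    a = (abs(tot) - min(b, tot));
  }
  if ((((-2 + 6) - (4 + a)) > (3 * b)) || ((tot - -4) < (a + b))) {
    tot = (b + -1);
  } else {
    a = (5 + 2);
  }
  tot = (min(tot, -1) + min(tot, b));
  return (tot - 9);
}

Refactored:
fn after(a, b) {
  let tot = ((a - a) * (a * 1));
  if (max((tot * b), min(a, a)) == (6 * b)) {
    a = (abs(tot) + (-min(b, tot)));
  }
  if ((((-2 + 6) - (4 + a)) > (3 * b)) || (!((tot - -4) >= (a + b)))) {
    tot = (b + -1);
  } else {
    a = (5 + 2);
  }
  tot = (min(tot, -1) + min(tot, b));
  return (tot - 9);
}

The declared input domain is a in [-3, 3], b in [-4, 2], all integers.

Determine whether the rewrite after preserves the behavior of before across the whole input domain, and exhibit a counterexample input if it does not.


Behavior is preserved: although comparison usage differs, and arithmetic usage differs, and boolean connective usage differs, the outputs never diverge.
One worked example (a=3, b=0) — before: tot = 0; (max((tot * b), min(a, a)) == (6 * b)) -> false; ((((-2 + 6) - (4 + a)) > (3 * b)) || ((tot - -4) < (a + b))) -> false; a = 7; tot = -1; return -10; after: tot = 0; (max((tot * b), min(a, a)) == (6 * b)) -> false; ((((-2 + 6) - (4 + a)) > (3 * b)) || (!((tot - -4) >= (a + b)))) -> false; a = 7; tot = -1; return -10; agreement on -10.
Checked all 49 inputs in the declared domain: the outputs agree on every one.
verdict: equivalent


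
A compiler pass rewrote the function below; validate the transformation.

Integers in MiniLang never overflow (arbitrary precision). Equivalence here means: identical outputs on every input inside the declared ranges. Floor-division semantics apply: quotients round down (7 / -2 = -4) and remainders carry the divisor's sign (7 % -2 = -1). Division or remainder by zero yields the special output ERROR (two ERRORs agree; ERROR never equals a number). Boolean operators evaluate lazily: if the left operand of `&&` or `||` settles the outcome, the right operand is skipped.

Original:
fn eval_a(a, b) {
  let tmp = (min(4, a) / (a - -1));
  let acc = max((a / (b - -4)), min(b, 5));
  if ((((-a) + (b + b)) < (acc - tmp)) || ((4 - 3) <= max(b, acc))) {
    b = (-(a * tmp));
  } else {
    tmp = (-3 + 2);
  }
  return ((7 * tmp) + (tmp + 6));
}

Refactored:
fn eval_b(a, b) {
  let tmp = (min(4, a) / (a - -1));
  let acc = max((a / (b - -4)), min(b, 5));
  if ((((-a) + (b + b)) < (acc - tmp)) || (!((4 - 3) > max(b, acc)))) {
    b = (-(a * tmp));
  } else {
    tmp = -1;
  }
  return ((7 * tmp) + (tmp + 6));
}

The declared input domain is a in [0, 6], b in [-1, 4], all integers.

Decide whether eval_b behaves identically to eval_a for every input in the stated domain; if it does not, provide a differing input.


Although arithmetic usage differs, comparison usage differs, boolean connective usage differs, constant usage differs, 42/42 inputs agree.
verdict: equivalent


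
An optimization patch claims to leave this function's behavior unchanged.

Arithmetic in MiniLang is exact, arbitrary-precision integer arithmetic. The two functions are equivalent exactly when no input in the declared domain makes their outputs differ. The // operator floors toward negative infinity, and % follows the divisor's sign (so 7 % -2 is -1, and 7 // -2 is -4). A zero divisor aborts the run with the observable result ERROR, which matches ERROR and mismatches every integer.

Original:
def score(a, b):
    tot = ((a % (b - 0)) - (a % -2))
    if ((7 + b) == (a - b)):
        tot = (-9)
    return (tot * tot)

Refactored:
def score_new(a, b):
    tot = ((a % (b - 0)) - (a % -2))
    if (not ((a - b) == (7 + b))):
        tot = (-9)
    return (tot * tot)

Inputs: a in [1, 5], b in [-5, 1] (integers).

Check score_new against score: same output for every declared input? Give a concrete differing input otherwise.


There is a counterexample at a=1, b=-5: 9 on one side, 81 on the other.
score: tot = -3; ((7 + b) == (a - b)) -> false; return 9
score_new: tot = -3; (not ((a - b) == (7 + b))) -> true; tot = -9; return 81
verdict: not equivalent; witness: a=1, b=-5


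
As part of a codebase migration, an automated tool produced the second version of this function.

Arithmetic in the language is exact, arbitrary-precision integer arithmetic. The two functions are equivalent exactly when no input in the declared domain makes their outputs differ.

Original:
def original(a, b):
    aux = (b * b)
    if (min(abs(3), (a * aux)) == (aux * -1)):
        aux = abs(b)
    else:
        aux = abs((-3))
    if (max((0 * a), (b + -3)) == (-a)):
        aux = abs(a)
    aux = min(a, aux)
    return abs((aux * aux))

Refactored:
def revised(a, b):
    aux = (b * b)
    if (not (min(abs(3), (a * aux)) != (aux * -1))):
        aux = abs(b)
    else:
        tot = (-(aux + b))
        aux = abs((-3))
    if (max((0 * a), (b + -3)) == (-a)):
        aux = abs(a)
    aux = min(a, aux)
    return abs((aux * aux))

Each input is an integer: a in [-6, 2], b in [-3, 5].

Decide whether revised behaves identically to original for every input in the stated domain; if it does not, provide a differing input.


Equivalent — the differences include arithmetic usage differs; also local variable names differ; also statement counts differ; also boolean connective usage differs; also comparison usage differs, yet no declared input distinguishes the two.
As a probe, take a=-5, b=-2: original runs aux becomes 4; next (min(abs(3), (a * aux)) == (aux * -1)) evaluates to false; next aux becomes 3; next (max((0 * a), (b + -3)) == (-a)) evaluates to false; next aux becomes -5; next final value 25; revised runs aux becomes 4; next (not (min(abs(3), (a * aux)) != (aux * -1))) evaluates to false; next tot becomes -2; next aux becomes 3; next (max((0 * a), (b + -3)) == (-a)) evaluates to false; next aux becomes -5; next final value 25; both end at 25.
Across all 81 domain points the two functions coincide.
verdict: equivalent


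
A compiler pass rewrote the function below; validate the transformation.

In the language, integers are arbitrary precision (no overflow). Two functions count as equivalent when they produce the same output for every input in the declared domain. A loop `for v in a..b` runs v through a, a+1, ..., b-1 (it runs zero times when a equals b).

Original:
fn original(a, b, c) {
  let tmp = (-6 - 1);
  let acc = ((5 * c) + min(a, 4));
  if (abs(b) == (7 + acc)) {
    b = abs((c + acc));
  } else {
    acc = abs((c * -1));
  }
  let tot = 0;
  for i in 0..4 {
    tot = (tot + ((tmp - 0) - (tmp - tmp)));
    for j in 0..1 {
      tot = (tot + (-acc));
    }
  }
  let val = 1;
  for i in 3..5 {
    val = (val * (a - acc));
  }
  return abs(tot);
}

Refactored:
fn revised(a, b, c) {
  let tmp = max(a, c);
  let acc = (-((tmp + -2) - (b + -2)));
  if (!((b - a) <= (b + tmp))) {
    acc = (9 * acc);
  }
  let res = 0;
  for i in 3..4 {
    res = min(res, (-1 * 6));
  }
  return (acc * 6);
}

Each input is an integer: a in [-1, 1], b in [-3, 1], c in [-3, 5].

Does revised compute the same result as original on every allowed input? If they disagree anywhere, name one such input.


There is a counterexample at a=-1, b=-3, c=-3: 40 on one side, -108 on the other.
original: tmp = -7; acc = -16; (abs(b) == (7 + acc)) -> false; acc = 3; tot = 0; [i=0]; tot = -7; [j=0]; tot = -10; [i=1]; tot = -17; [j=0]; tot = -20; [i=2]; tot = -27; [j=0]; tot = -30; [i=3]; tot = -37; [j=0]; tot = -40; val = 1; [i=3]; val = -4; [i=4]; val = 16; return 40
revised: tmp = -1; acc = -2; (!((b - a) <= (b + tmp))) -> true; acc = -18; res = 0; [i=3]; res = -6; return -108
verdict: not equivalent; witness: a=-1, b=-3, c=-3


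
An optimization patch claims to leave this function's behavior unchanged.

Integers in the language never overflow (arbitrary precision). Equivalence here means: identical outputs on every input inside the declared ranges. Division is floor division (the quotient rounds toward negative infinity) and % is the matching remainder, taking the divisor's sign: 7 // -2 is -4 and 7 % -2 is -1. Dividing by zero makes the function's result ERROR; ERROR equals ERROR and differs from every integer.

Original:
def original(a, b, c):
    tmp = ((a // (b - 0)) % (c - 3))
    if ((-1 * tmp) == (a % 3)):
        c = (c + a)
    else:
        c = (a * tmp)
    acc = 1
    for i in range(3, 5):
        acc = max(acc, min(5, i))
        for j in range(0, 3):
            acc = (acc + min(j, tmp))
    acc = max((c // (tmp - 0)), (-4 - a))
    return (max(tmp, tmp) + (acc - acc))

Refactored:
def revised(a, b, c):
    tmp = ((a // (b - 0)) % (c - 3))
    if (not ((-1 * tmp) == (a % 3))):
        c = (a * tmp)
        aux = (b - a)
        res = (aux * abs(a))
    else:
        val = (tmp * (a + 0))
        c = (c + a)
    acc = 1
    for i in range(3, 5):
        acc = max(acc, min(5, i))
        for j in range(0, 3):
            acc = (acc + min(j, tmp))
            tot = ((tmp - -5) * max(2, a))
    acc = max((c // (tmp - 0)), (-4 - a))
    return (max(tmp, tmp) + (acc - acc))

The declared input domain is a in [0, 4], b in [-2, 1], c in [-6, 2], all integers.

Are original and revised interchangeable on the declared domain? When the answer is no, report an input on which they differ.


This is a faithful refactor — min/max/abs usage differs; statement counts differ; local variable names differ; arithmetic usage differs; boolean connective usage differs; constant usage differs, but the computed results match everywhere.
As a probe, take a=2, b=-1, c=-5: original runs tmp becomes -2; next ((-1 * tmp) == (a % 3)) evaluates to true; next c becomes -3; next acc becomes 1; next at i=3:; next acc becomes 3; next at j=0:; next acc becomes 1; next at j=1:; next acc becomes -1; next at j=2:; next acc becomes -3; next at i=4:; next acc becomes 4; next at j=0:; next acc becomes 2; next at j=1:; next acc becomes 0; next at j=2:; next acc becomes -2; next acc becomes 1; next final value -2; revised runs tmp becomes -2; next (not ((-1 * tmp) == (a % 3))) evaluates to false; next val becomes -4; next c becomes -3; next acc becomes 1; next at i=3:; next acc becomes 3; next at j=0:; next acc becomes 1; next tot becomes 6; next at j=1:; next acc becomes -1; next tot becomes 6; next at j=2:; next acc becomes -3; next tot becomes 6; next at i=4:; next acc becomes 4; next at j=0:; next acc becomes 2; next tot becomes 6; next at j=1:; next acc becomes 0; next tot becomes 6; next at j=2:; next acc becomes -2; next tot becomes 6; next acc becomes 1; next final value -2; both end at -2.
An exhaustive pass over the 180 declared inputs shows identical outputs.
verdict: equivalent


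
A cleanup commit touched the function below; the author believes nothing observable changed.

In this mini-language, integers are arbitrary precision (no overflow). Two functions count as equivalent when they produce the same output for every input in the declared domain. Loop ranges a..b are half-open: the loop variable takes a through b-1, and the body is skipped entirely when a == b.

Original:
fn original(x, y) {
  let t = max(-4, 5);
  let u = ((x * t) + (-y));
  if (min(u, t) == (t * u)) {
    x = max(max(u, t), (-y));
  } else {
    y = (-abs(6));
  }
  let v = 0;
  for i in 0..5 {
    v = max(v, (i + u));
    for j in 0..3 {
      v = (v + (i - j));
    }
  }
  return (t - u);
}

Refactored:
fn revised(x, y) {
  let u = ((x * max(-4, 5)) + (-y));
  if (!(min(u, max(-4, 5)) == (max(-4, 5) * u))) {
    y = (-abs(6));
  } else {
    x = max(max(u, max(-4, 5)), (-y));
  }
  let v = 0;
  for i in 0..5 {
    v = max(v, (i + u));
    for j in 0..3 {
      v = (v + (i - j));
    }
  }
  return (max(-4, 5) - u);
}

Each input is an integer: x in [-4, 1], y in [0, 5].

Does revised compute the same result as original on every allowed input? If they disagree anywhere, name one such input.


Reading the diff, among the changes: statement counts differ; local variable names differ; min/max/abs usage differs; boolean connective usage differs; constant usage differs.
One worked example (x=-1, y=2) — original: t=5, then u=-7, then (min(u, t) == (t * u)) is false, then y=-6, then v=0, then (i=0), then v=0, then (j=0), then v=0, then (j=1), then v=-1, then (j=2), then v=-3, then (i=1), then v=-3, then (j=0), then v=-2, then (j=1), then v=-2, then (j=2), then v=-3, then (i=2), then v=-3, then (j=0), then v=-1, then (j=1), then v=0, then (j=2), then v=0, then (i=3), then v=0, then (j=0), then v=3, then (j=1), then v=5, then (j=2), then v=6, then (i=4), then v=6, then (j=0), then v=10, then (j=1), then v=13, then (j=2), then v=15, then returns 12; revised: u=-7, then (!(min(u, max(-4, 5)) == (max(-4, 5) * u))) is true, then y=-6, then v=0, then (i=0), then v=0, then (j=0), then v=0, then (j=1), then v=-1, then (j=2), then v=-3, then (i=1), then v=-3, then (j=0), then v=-2, then (j=1), then v=-2, then (j=2), then v=-3, then (i=2), then v=-3, then (j=0), then v=-1, then (j=1), then v=0, then (j=2), then v=0, then (i=3), then v=0, then (j=0), then v=3, then (j=1), then v=5, then (j=2), then v=6, then (i=4), then v=6, then (j=0), then v=10, then (j=1), then v=13, then (j=2), then v=15, then returns 12; agreement on 12.
An exhaustive pass over the 36 declared inputs shows identical outputs.
verdict: equivalent


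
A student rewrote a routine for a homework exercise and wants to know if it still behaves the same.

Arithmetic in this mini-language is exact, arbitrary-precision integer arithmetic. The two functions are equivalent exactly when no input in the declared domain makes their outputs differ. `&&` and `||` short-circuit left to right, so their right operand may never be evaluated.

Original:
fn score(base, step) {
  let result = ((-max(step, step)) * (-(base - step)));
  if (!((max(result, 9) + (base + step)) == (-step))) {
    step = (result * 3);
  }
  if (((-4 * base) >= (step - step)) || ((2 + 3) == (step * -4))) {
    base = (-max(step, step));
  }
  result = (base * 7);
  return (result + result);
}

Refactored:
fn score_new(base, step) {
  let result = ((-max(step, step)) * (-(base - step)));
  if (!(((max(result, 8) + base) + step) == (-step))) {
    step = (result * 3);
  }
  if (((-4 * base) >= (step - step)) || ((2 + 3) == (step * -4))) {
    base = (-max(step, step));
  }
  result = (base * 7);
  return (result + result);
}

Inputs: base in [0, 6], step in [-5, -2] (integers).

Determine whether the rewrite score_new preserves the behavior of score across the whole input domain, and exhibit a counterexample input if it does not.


Take base=0, step=-4.
score: result = -16; (!((max(result, 9) + (base + step)) == (-step))) -> true; step = -48; (((-4 * base) >= (step - step)) || ((2 + 3) == (step * -4))) -> true; base = 48; result = 336; return 672
score_new: result = -16; (!(((max(result, 8) + base) + step) == (-step))) -> false; (((-4 * base) >= (step - step)) || ((2 + 3) == (step * -4))) -> true; base = 4; result = 28; return 56
672 != 56, so the rewrite changes behavior.
verdict: not equivalent; witness: base=0, step=-4


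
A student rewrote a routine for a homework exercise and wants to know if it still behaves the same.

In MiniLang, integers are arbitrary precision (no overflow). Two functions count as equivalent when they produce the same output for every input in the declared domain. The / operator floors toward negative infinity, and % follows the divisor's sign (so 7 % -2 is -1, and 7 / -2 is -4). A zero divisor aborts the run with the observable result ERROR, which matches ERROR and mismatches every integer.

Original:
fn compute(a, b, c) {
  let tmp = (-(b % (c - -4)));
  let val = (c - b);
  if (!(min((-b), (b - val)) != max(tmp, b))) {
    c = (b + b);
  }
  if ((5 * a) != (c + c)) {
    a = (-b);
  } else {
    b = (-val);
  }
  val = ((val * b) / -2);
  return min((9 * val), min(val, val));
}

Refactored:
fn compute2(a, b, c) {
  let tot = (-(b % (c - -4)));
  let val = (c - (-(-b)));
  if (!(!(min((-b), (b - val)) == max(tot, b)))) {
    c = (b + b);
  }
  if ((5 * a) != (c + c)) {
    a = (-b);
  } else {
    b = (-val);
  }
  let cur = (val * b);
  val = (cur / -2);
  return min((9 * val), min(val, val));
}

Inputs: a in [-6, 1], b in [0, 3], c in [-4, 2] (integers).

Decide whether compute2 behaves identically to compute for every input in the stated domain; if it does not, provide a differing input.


This is a faithful refactor — statement counts differ; and boolean connective usage differs; and local variable names differ; and comparison usage differs, but the computed results match everywhere.
Spot check at a=-2, b=3, c=-2 — compute: tmp=-1, then val=-5, then (!(min((-b), (b - val)) != max(tmp, b))) is false, then ((5 * a) != (c + c)) is true, then a=-3, then val=7, then returns 7. compute2: tot=-1, then val=-5, then (!(!(min((-b), (b - val)) == max(tot, b)))) is false, then ((5 * a) != (c + c)) is true, then a=-3, then cur=-15, then val=7, then returns 7. Both give 7.
An exhaustive pass over the 224 declared inputs shows identical outputs.
verdict: equivalent


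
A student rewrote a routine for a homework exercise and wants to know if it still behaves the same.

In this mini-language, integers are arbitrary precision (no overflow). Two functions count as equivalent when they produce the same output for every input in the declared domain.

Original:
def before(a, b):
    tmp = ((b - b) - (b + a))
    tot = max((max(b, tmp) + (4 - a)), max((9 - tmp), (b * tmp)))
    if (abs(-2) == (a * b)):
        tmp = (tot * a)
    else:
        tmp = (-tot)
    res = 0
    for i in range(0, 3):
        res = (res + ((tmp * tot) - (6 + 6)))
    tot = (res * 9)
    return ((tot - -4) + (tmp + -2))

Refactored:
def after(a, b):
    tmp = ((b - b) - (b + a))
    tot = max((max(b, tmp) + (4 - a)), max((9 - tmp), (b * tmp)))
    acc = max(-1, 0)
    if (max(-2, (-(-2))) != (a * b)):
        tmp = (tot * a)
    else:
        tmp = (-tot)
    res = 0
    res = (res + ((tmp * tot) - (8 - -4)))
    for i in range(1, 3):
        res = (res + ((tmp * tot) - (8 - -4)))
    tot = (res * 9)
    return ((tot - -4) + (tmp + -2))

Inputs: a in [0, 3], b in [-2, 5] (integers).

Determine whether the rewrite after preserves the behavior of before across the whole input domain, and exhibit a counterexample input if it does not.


Input a=0, b=-2: -1652 from before versus -322 from after.
verdict: not equivalent; witness: a=0, b=-2


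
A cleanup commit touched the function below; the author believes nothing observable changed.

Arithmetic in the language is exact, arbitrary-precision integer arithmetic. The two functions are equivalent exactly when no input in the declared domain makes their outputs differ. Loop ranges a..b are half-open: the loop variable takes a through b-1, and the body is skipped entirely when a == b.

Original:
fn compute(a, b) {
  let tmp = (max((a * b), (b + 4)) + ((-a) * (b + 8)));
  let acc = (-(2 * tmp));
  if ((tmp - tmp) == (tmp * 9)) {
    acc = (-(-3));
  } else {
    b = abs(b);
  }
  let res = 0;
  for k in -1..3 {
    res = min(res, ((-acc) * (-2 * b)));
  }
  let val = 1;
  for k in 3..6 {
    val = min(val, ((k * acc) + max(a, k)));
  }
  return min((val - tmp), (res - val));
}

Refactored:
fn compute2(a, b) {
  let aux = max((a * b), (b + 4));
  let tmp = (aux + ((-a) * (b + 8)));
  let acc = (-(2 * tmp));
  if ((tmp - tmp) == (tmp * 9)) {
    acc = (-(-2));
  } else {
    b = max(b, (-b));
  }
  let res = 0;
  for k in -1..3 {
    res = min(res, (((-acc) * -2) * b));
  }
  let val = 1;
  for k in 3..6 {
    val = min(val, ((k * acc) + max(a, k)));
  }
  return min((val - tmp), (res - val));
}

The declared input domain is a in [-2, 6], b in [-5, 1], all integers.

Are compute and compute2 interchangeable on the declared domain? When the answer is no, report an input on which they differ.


Consider the input a=0, b=-5.
compute: tmp becomes 0; next acc becomes 0; next ((tmp - tmp) == (tmp * 9)) evaluates to true; next acc becomes 3; next res becomes 0; next at k=-1:; next res becomes -30; next at k=0:; next res becomes -30; next at k=1:; next res becomes -30; next at k=2:; next res becomes -30; next val becomes 1; next at k=3:; next val becomes 1; next at k=4:; next val becomes 1; next at k=5:; next val becomes 1; next final value -31
compute2: aux becomes 0; next tmp becomes 0; next acc becomes 0; next ((tmp - tmp) == (tmp * 9)) evaluates to true; next acc becomes 2; next res becomes 0; next at k=-1:; next res becomes -20; next at k=0:; next res becomes -20; next at k=1:; next res becomes -20; next at k=2:; next res becomes -20; next val becomes 1; next at k=3:; next val becomes 1; next at k=4:; next val becomes 1; next at k=5:; next val becomes 1; next final value -21
-31 != -21, so the rewrite changes behavior.
verdict: not equivalent; witness: a=0, b=-5


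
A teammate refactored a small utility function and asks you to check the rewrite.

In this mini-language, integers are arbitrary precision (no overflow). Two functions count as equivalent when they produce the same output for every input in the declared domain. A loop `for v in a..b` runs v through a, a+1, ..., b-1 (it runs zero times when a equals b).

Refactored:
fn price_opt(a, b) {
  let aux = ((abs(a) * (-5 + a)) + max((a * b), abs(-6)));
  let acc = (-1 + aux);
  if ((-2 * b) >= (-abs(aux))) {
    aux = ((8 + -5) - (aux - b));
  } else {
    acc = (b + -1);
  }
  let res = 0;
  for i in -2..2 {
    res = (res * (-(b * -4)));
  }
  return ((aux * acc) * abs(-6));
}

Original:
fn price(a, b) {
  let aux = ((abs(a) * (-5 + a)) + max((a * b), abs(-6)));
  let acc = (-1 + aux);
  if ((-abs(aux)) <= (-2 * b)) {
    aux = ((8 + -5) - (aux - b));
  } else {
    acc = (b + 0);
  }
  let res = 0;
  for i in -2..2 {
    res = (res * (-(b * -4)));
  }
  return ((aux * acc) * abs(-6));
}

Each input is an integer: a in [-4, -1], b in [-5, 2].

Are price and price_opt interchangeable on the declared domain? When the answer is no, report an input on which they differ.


The suspicious edit (`0` became `-1`) never changes the result for any input inside the declared domain; all 32 inputs agree.
verdict: equivalent


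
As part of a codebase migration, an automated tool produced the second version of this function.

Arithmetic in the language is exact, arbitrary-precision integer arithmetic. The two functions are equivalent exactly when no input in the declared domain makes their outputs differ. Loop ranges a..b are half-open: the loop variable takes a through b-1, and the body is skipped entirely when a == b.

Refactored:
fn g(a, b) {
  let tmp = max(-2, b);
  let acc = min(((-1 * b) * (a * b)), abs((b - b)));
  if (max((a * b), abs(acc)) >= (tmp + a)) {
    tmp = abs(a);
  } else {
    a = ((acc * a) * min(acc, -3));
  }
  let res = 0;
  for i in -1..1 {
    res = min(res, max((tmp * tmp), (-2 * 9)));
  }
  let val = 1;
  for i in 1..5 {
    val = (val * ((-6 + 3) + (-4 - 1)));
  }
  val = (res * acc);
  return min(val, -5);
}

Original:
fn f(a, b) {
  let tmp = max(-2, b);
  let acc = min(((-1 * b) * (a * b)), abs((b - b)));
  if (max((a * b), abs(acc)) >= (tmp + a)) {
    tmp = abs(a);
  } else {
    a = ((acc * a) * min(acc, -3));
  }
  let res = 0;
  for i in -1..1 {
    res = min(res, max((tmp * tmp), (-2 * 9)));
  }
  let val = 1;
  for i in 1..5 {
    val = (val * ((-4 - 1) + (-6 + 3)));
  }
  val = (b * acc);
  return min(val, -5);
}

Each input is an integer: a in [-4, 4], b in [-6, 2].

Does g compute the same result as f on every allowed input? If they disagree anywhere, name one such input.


Evaluate both at a=1, b=2.
f: tmp=2, then acc=-4, then (max((a * b), abs(acc)) >= (tmp + a)) is true, then tmp=1, then res=0, then (i=-1), then res=0, then (i=0), then res=0, then val=1, then (i=1), then val=-8, then (i=2), then val=64, then (i=3), then val=-512, then (i=4), then val=4096, then val=-8, then returns -8
g: tmp=2, then acc=-4, then (max((a * b), abs(acc)) >= (tmp + a)) is true, then tmp=1, then res=0, then (i=-1), then res=0, then (i=0), then res=0, then val=1, then (i=1), then val=-8, then (i=2), then val=64, then (i=3), then val=-512, then (i=4), then val=4096, then val=0, then returns -5
-8 against -5: the behavior changed.
verdict: not equivalent; witness: a=1, b=2
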